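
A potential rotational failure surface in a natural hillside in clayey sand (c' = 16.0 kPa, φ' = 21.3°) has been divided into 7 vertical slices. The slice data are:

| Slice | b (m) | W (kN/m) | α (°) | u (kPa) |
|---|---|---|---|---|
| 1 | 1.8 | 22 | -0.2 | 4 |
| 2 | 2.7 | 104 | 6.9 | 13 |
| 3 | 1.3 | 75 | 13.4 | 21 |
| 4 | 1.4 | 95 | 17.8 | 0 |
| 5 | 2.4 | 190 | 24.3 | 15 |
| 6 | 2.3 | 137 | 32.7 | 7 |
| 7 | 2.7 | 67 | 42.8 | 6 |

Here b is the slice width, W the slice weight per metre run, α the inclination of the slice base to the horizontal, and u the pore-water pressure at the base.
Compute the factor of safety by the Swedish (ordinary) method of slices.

Ordinary method of slices: FS = Σ[c'·Δl_i + (W_i cosα_i − u_i·Δl_i)·tanφ'] / Σ W_i sinα_i, with Δl_i = b_i / cosα_i.
Slice 1: Δl = 1.8/cos(-0.2°) = 1.800 m; N'_1 = 22·cos(-0.2°) − 4·1.800 = 14.8; c'Δl = 28.80; W sinα = -0.1
Slice 2: Δl = 2.7/cos6.9° = 2.720 m; N'_2 = 104·cos6.9° − 13·2.720 = 67.9; c'Δl = 43.52; W sinα = 12.5
Slice 3: Δl = 1.3/cos13.4° = 1.336 m; N'_3 = 75·cos13.4° − 21·1.336 = 44.9; c'Δl = 21.38; W sinα = 17.4
Slice 4: Δl = 1.4/cos17.8° = 1.470 m; N'_4 = 95·cos17.8° − 0·1.470 = 90.5; c'Δl = 23.53; W sinα = 29.0
Slice 5: Δl = 2.4/cos24.3° = 2.633 m; N'_5 = 190·cos24.3° − 15·2.633 = 133.7; c'Δl = 42.13; W sinα = 78.2
Slice 6: Δl = 2.3/cos32.7° = 2.733 m; N'_6 = 137·cos32.7° − 7·2.733 = 96.2; c'Δl = 43.73; W sinα = 74.0
Slice 7: Δl = 2.7/cos42.8° = 3.680 m; N'_7 = 67·cos42.8° − 6·3.680 = 27.1; c'Δl = 58.88; W sinα = 45.5
Σc'Δl = 262.0 kN/m; ΣN' = 474.9 kN/m; ΣW sinα = 256.6 kN/m
Resisting = 262.0 + 474.9·tan21.3° = 262.0 + 185.2 = 447.1 kN/m
FS = 447.1 / 256.6 = 1.743

FS = 1.74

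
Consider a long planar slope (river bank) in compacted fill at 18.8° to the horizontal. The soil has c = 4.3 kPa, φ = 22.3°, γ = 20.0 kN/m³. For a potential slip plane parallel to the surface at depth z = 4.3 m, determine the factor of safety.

FS = 1.37

For an infinite slope with a slip plane parallel to the surface (no pore pressure): FS = [c + γz cos²β tanφ] / [γz sinβ cosβ].
γz = 20.0·4.3 = 86.00 kN/m²
Numerator = 4.3 + 86.00·cos²18.8°·tan22.3° = 4.3 + 86.00·0.8961·0.4101 = 35.908 kPa
Denominator = 86.00·sin18.8°·cos18.8° = 86.00·0.3223·0.9466 = 26.236 kPa
FS = 35.908 / 26.236 = 1.369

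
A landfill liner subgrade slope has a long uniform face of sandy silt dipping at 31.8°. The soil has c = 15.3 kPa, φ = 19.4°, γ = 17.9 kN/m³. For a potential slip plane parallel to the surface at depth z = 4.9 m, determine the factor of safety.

FS = 0.96

For an infinite slope with a slip plane parallel to the surface (no pore pressure): FS = [c + γz cos²β tanφ] / [γz sinβ cosβ].
γz = 17.9·4.9 = 87.71 kN/m²
Numerator = 15.3 + 87.71·cos²31.8°·tan19.4° = 15.3 + 87.71·0.7223·0.3522 = 37.611 kPa
Denominator = 87.71·sin31.8°·cos31.8° = 87.71·0.5270·0.8499 = 39.281 kPa
FS = 37.611 / 39.281 = 0.957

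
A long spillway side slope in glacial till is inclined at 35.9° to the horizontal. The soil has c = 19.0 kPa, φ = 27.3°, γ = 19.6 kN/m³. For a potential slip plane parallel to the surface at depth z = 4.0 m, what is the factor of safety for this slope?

FS = 1.22

For an infinite slope with a slip plane parallel to the surface (no pore pressure): FS = [c + γz cos²β tanφ] / [γz sinβ cosβ].
γz = 19.6·4.0 = 78.40 kN/m²
Numerator = 19.0 + 78.40·cos²35.9°·tan27.3° = 19.0 + 78.40·0.6562·0.5161 = 45.552 kPa
Denominator = 78.40·sin35.9°·cos35.9° = 78.40·0.5864·0.8100 = 37.239 kPa
FS = 45.552 / 37.239 = 1.223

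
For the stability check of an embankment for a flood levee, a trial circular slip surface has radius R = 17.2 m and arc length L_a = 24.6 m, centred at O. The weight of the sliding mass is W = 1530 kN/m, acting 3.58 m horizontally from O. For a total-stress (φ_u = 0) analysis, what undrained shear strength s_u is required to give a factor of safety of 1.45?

FS = s_u·L_a·R / (W·d), so s_u = FS·W·d / (L_a·R).
s_u = 1.45·1530·3.58 / (24.60·17.2) = 7942.2 / 423.12 = 18.77 kPa

s_u = 18.8 kPa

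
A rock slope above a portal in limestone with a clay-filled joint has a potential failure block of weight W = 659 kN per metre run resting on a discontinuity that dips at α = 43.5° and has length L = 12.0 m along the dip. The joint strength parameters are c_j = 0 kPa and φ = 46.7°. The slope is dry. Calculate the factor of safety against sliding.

Resolving the block weight along and normal to the plane and applying the Mohr–Coulomb strength on the joint:
N' = W cosα = 659·cos43.5° = 478.0 kN/m
Driving force T = W sinα = 659·sin43.5° = 453.6 kN/m
Resisting force R = c_j·L + N'·tanφ = 0·12.0 + 478.0·tan46.7° = 0.0 + 507.3 = 507.3 kN/m
FS = R / T = 507.3 / 453.6 = 1.118

FS = 1.12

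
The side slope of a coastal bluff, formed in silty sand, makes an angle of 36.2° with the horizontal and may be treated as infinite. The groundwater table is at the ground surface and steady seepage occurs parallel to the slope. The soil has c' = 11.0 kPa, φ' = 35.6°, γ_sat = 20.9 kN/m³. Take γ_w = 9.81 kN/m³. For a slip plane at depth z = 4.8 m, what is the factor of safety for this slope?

FS = 0.75

With seepage parallel to the slope and the water table at the surface, the effective normal stress on the slip plane uses the buoyant unit weight γ' = γ_sat − γ_w while the driving shear stress uses γ_sat:
FS = [c' + γ' z cos²β tanφ'] / [γ_sat z sinβ cosβ]
γ' = 20.9 − 9.81 = 11.09 kN/m³
Numerator = 11.0 + 11.09·4.8·cos²36.2°·tan35.6° = 11.0 + 11.09·4.8·0.6512·0.7159 = 35.817 kPa
Denominator = 20.9·4.8·sin36.2°·cos36.2° = 20.9·4.8·0.5906·0.8070 = 47.812 kPa
FS = 35.817 / 47.812 = 0.749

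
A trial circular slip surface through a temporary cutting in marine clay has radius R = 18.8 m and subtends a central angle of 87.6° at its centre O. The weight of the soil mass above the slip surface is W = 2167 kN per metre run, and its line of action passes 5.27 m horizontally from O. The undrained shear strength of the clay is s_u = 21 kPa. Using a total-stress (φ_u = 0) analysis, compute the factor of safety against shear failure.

Taking moments about the centre O, the resisting moment is provided by the undrained shear strength acting along the arc:
Arc length L_a = R·θ = 18.8·(87.6°·π/180) = 18.8·1.5289 = 28.74 m
M_R = s_u·L_a·R = 21·28.74·18.8 = 11347.9 kN·m/m
M_D = W·d = 2167·5.27 = 11420.1 kN·m/m
FS = M_R / M_D = 11347.9 / 11420.1 = 0.994

FS = 0.99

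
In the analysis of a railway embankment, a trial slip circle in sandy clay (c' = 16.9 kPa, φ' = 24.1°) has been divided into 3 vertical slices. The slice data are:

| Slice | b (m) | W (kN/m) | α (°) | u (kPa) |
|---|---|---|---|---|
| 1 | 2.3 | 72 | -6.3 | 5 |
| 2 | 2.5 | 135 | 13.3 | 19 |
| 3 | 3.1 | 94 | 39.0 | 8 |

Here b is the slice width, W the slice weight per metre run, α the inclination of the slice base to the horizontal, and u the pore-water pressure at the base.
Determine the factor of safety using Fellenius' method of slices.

FS = 2.82

Ordinary method of slices: FS = Σ[c'·Δl_i + (W_i cosα_i − u_i·Δl_i)·tanφ'] / Σ W_i sinα_i, with Δl_i = b_i / cosα_i.
Slice 1: Δl = 2.3/cos(-6.3°) = 2.314 m; N'_1 = 72·cos(-6.3°) − 5·2.314 = 60.0; c'Δl = 39.11; W sinα = -7.9
Slice 2: Δl = 2.5/cos13.3° = 2.569 m; N'_2 = 135·cos13.3° − 19·2.569 = 82.6; c'Δl = 43.41; W sinα = 31.1
Slice 3: Δl = 3.1/cos39.0° = 3.989 m; N'_3 = 94·cos39.0° − 8·3.989 = 41.1; c'Δl = 67.41; W sinα = 59.2
Σc'Δl = 149.9 kN/m; ΣN' = 183.7 kN/m; ΣW sinα = 82.3 kN/m
Resisting = 149.9 + 183.7·tan24.1° = 149.9 + 82.2 = 232.1 kN/m
FS = 232.1 / 82.3 = 2.820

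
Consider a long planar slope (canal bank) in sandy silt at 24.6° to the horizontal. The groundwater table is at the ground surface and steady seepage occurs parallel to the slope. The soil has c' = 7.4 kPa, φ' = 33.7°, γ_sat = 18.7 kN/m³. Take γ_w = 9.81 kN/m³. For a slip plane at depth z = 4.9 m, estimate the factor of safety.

FS = 0.91

With seepage parallel to the slope and the water table at the surface, the effective normal stress on the slip plane uses the buoyant unit weight γ' = γ_sat − γ_w while the driving shear stress uses γ_sat:
FS = [c' + γ' z cos²β tanφ'] / [γ_sat z sinβ cosβ]
γ' = 18.7 − 9.81 = 8.89 kN/m³
Numerator = 7.4 + 8.89·4.9·cos²24.6°·tan33.7° = 7.4 + 8.89·4.9·0.8267·0.6669 = 31.417 kPa
Denominator = 18.7·4.9·sin24.6°·cos24.6° = 18.7·4.9·0.4163·0.9092 = 34.682 kPa
FS = 31.417 / 34.682 = 0.906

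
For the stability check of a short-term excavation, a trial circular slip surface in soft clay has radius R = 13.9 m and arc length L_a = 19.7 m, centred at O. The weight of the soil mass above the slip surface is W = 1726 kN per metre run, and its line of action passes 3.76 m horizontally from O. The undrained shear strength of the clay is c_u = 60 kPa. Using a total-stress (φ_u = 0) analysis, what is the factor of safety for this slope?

Taking moments about the centre O, the resisting moment is provided by the undrained shear strength acting along the arc:
M_R = c_u·L_a·R = 60·19.70·13.9 = 16429.8 kN·m/m
M_D = W·d = 1726·3.76 = 6489.8 kN·m/m
FS = M_R / M_D = 16429.8 / 6489.8 = 2.532

FS = 2.53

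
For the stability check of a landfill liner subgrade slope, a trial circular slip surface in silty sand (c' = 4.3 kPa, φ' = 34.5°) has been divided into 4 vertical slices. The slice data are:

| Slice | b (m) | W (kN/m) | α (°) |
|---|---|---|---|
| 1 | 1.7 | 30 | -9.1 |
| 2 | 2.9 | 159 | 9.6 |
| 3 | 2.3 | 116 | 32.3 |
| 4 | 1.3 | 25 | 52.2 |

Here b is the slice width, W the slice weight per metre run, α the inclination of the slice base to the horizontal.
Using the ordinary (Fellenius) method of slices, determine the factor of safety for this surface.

Ordinary method of slices: FS = Σ[c'·Δl_i + (W_i cosα_i)·tanφ'] / Σ W_i sinα_i, with Δl_i = b_i / cosα_i.
Slice 1: Δl = 1.7/cos(-9.1°) = 1.722 m; N'_1 = 30·cos(-9.1°) = 29.6; c'Δl = 7.40; W sinα = -4.7
Slice 2: Δl = 2.9/cos9.6° = 2.941 m; N'_2 = 159·cos9.6° = 156.8; c'Δl = 12.65; W sinα = 26.5
Slice 3: Δl = 2.3/cos32.3° = 2.721 m; N'_3 = 116·cos32.3° = 98.1; c'Δl = 11.70; W sinα = 62.0
Slice 4: Δl = 1.3/cos52.2° = 2.121 m; N'_4 = 25·cos52.2° = 15.3; c'Δl = 9.12; W sinα = 19.8
Σc'Δl = 40.9 kN/m; ΣN' = 299.8 kN/m; ΣW sinα = 103.5 kN/m
Resisting = 40.9 + 299.8·tan34.5° = 40.9 + 206.0 = 246.9 kN/m
FS = 246.9 / 103.5 = 2.385

FS = 2.39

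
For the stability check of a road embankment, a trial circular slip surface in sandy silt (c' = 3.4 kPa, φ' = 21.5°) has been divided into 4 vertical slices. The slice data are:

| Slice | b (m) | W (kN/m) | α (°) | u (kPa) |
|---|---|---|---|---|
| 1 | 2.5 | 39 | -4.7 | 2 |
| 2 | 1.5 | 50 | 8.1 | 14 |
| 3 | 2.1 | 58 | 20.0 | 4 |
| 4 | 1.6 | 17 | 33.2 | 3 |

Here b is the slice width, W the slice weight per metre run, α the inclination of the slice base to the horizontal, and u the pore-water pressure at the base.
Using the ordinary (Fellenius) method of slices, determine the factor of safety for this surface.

Ordinary method of slices: FS = Σ[c'·Δl_i + (W_i cosα_i − u_i·Δl_i)·tanφ'] / Σ W_i sinα_i, with Δl_i = b_i / cosα_i.
Slice 1: Δl = 2.5/cos(-4.7°) = 2.508 m; N'_1 = 39·cos(-4.7°) − 2·2.508 = 33.9; c'Δl = 8.53; W sinα = -3.2
Slice 2: Δl = 1.5/cos8.1° = 1.515 m; N'_2 = 50·cos8.1° − 14·1.515 = 28.3; c'Δl = 5.15; W sinα = 7.0
Slice 3: Δl = 2.1/cos20.0° = 2.235 m; N'_3 = 58·cos20.0° − 4·2.235 = 45.6; c'Δl = 7.60; W sinα = 19.8
Slice 4: Δl = 1.6/cos33.2° = 1.912 m; N'_4 = 17·cos33.2° − 3·1.912 = 8.5; c'Δl = 6.50; W sinα = 9.3
Σc'Δl = 27.8 kN/m; ΣN' = 116.2 kN/m; ΣW sinα = 33.0 kN/m
Resisting = 27.8 + 116.2·tan21.5° = 27.8 + 45.8 = 73.5 kN/m
FS = 73.5 / 33.0 = 2.229

FS = 2.23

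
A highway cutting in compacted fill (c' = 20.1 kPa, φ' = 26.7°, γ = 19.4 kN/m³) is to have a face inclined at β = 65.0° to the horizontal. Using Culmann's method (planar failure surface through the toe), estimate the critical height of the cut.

Culmann's analysis gives the critical failure plane at α_cr = (β + φ')/2 = (65.0 + 26.7)/2 = 45.9°, and the critical height
H_c = (4c'/γ) · sinβ cosφ' / [1 − cos(β − φ')]
    = (4·20.1/19.4) · sin65.0°·cos26.7° / [1 − cos(38.3°)]
    = 4.144 · 0.9063·0.8934 / [1 − 0.7848]
    = 4.144 · 0.8097 / 0.2152
    = 15.59 m

H_c = 15.59 m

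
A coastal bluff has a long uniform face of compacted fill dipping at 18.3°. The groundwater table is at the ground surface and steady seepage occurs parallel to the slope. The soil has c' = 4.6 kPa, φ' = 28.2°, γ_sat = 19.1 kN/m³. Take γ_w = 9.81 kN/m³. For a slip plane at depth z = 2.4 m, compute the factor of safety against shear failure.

With seepage parallel to the slope and the water table at the surface, the effective normal stress on the slip plane uses the buoyant unit weight γ' = γ_sat − γ_w while the driving shear stress uses γ_sat:
FS = [c' + γ' z cos²β tanφ'] / [γ_sat z sinβ cosβ]
γ' = 19.1 − 9.81 = 9.29 kN/m³
Numerator = 4.6 + 9.29·2.4·cos²18.3°·tan28.2° = 4.6 + 9.29·2.4·0.9014·0.5362 = 15.376 kPa
Denominator = 19.1·2.4·sin18.3°·cos18.3° = 19.1·2.4·0.3140·0.9494 = 13.665 kPa
FS = 15.376 / 13.665 = 1.125

FS = 1.13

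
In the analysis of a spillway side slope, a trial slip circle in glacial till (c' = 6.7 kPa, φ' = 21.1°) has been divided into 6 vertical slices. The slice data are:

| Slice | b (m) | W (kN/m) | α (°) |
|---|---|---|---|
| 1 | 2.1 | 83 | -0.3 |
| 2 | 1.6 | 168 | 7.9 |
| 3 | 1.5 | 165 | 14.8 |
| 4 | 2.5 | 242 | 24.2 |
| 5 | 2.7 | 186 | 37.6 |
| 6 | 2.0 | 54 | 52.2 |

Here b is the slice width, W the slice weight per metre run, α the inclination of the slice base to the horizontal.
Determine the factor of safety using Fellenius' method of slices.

Ordinary method of slices: FS = Σ[c'·Δl_i + (W_i cosα_i)·tanφ'] / Σ W_i sinα_i, with Δl_i = b_i / cosα_i.
Slice 1: Δl = 2.1/cos(-0.3°) = 2.100 m; N'_1 = 83·cos(-0.3°) = 83.0; c'Δl = 14.07; W sinα = -0.4
Slice 2: Δl = 1.6/cos7.9° = 1.615 m; N'_2 = 168·cos7.9° = 166.4; c'Δl = 10.82; W sinα = 23.1
Slice 3: Δl = 1.5/cos14.8° = 1.551 m; N'_3 = 165·cos14.8° = 159.5; c'Δl = 10.39; W sinα = 42.1
Slice 4: Δl = 2.5/cos24.2° = 2.741 m; N'_4 = 242·cos24.2° = 220.7; c'Δl = 18.36; W sinα = 99.2
Slice 5: Δl = 2.7/cos37.6° = 3.408 m; N'_5 = 186·cos37.6° = 147.4; c'Δl = 22.83; W sinα = 113.5
Slice 6: Δl = 2.0/cos52.2° = 3.263 m; N'_6 = 54·cos52.2° = 33.1; c'Δl = 21.86; W sinα = 42.7
Σc'Δl = 98.3 kN/m; ΣN' = 810.1 kN/m; ΣW sinα = 320.2 kN/m
Resisting = 98.3 + 810.1·tan21.1° = 98.3 + 312.6 = 410.9 kN/m
FS = 410.9 / 320.2 = 1.284

FS = 1.28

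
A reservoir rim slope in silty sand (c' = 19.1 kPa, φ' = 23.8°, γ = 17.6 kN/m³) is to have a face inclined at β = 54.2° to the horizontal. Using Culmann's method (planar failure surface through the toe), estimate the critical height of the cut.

H_c = 23.43 m

Culmann's analysis gives the critical failure plane at α_cr = (β + φ')/2 = (54.2 + 23.8)/2 = 39.0°, and the critical height
H_c = (4c'/γ) · sinβ cosφ' / [1 − cos(β − φ')]
    = (4·19.1/17.6) · sin54.2°·cos23.8° / [1 − cos(30.4°)]
    = 4.341 · 0.8111·0.9150 / [1 − 0.8625]
    = 4.341 · 0.7421 / 0.1375
    = 23.43 m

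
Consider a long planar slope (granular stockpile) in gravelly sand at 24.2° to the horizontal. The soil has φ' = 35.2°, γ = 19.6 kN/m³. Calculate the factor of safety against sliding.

FS = 1.57

For a dry cohesionless infinite slope the factor of safety is FS = tanφ' / tanβ.
FS = tan35.2° / tan24.2° = 0.7054 / 0.4494 = 1.570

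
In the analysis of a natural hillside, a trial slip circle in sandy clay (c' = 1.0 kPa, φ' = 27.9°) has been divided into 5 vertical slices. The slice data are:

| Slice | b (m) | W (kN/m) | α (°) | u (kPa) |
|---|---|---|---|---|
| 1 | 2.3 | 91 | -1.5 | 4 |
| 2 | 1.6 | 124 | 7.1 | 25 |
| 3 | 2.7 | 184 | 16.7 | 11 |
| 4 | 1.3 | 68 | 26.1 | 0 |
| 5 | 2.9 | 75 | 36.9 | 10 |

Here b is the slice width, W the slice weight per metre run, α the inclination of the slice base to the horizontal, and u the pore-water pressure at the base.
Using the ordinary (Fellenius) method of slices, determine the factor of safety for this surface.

FS = 1.57

Ordinary method of slices: FS = Σ[c'·Δl_i + (W_i cosα_i − u_i·Δl_i)·tanφ'] / Σ W_i sinα_i, with Δl_i = b_i / cosα_i.
Slice 1: Δl = 2.3/cos(-1.5°) = 2.301 m; N'_1 = 91·cos(-1.5°) − 4·2.301 = 81.8; c'Δl = 2.30; W sinα = -2.4
Slice 2: Δl = 1.6/cos7.1° = 1.612 m; N'_2 = 124·cos7.1° − 25·1.612 = 82.7; c'Δl = 1.61; W sinα = 15.3
Slice 3: Δl = 2.7/cos16.7° = 2.819 m; N'_3 = 184·cos16.7° − 11·2.819 = 145.2; c'Δl = 2.82; W sinα = 52.9
Slice 4: Δl = 1.3/cos26.1° = 1.448 m; N'_4 = 68·cos26.1° − 0·1.448 = 61.1; c'Δl = 1.45; W sinα = 29.9
Slice 5: Δl = 2.9/cos36.9° = 3.626 m; N'_5 = 75·cos36.9° − 10·3.626 = 23.7; c'Δl = 3.63; W sinα = 45.0
Σc'Δl = 11.8 kN/m; ΣN' = 394.5 kN/m; ΣW sinα = 140.8 kN/m
Resisting = 11.8 + 394.5·tan27.9° = 11.8 + 208.9 = 220.7 kN/m
FS = 220.7 / 140.8 = 1.568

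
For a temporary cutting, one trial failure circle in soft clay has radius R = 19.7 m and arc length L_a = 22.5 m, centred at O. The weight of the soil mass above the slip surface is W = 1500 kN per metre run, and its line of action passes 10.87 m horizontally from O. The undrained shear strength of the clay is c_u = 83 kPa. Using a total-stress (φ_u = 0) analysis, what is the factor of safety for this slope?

FS = 2.26

Taking moments about the centre O, the resisting moment is provided by the undrained shear strength acting along the arc:
M_R = c_u·L_a·R = 83·22.50·19.7 = 36789.8 kN·m/m
M_D = W·d = 1500·10.87 = 16305.0 kN·m/m
FS = M_R / M_D = 36789.8 / 16305.0 = 2.256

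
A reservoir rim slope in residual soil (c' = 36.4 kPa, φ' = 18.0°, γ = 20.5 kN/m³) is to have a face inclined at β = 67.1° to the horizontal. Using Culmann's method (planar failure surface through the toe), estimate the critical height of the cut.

H_c = 18.02 m

Culmann's analysis gives the critical failure plane at α_cr = (β + φ')/2 = (67.1 + 18.0)/2 = 42.5°, and the critical height
H_c = (4c'/γ) · sinβ cosφ' / [1 − cos(β − φ')]
    = (4·36.4/20.5) · sin67.1°·cos18.0° / [1 − cos(49.1°)]
    = 7.102 · 0.9212·0.9511 / [1 − 0.6547]
    = 7.102 · 0.8761 / 0.3453
    = 18.02 m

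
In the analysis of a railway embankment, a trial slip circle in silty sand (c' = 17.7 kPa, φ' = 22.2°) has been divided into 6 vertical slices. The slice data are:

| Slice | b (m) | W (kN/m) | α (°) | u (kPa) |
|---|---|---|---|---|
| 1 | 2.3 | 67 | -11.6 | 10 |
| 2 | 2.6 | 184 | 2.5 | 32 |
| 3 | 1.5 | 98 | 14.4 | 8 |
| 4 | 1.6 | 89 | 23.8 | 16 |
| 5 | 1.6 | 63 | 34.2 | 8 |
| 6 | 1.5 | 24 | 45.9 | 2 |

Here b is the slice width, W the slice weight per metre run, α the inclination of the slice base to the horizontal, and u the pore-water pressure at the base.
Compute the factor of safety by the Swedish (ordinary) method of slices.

FS = 3.28

Ordinary method of slices: FS = Σ[c'·Δl_i + (W_i cosα_i − u_i·Δl_i)·tanφ'] / Σ W_i sinα_i, with Δl_i = b_i / cosα_i.
Slice 1: Δl = 2.3/cos(-11.6°) = 2.348 m; N'_1 = 67·cos(-11.6°) − 10·2.348 = 42.2; c'Δl = 41.56; W sinα = -13.5
Slice 2: Δl = 2.6/cos2.5° = 2.602 m; N'_2 = 184·cos2.5° − 32·2.602 = 100.5; c'Δl = 46.06; W sinα = 8.0
Slice 3: Δl = 1.5/cos14.4° = 1.549 m; N'_3 = 98·cos14.4° − 8·1.549 = 82.5; c'Δl = 27.41; W sinα = 24.4
Slice 4: Δl = 1.6/cos23.8° = 1.749 m; N'_4 = 89·cos23.8° − 16·1.749 = 53.5; c'Δl = 30.95; W sinα = 35.9
Slice 5: Δl = 1.6/cos34.2° = 1.935 m; N'_5 = 63·cos34.2° − 8·1.935 = 36.6; c'Δl = 34.24; W sinα = 35.4
Slice 6: Δl = 1.5/cos45.9° = 2.155 m; N'_6 = 24·cos45.9° − 2·2.155 = 12.4; c'Δl = 38.15; W sinα = 17.2
Σc'Δl = 218.4 kN/m; ΣN' = 327.7 kN/m; ΣW sinα = 107.5 kN/m
Resisting = 218.4 + 327.7·tan22.2° = 218.4 + 133.7 = 352.1 kN/m
FS = 352.1 / 107.5 = 3.276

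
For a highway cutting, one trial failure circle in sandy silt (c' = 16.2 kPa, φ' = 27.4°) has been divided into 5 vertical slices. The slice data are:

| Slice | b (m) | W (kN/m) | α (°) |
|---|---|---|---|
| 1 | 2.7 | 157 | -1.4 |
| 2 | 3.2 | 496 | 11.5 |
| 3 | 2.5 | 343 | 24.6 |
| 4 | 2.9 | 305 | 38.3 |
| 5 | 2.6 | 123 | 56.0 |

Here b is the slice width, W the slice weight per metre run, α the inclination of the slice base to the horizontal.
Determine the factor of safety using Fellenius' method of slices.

Ordinary method of slices: FS = Σ[c'·Δl_i + (W_i cosα_i)·tanφ'] / Σ W_i sinα_i, with Δl_i = b_i / cosα_i.
Slice 1: Δl = 2.7/cos(-1.4°) = 2.701 m; N'_1 = 157·cos(-1.4°) = 157.0; c'Δl = 43.75; W sinα = -3.8
Slice 2: Δl = 3.2/cos11.5° = 3.266 m; N'_2 = 496·cos11.5° = 486.0; c'Δl = 52.90; W sinα = 98.9
Slice 3: Δl = 2.5/cos24.6° = 2.750 m; N'_3 = 343·cos24.6° = 311.9; c'Δl = 44.54; W sinα = 142.8
Slice 4: Δl = 2.9/cos38.3° = 3.695 m; N'_4 = 305·cos38.3° = 239.4; c'Δl = 59.86; W sinα = 189.0
Slice 5: Δl = 2.6/cos56.0° = 4.650 m; N'_5 = 123·cos56.0° = 68.8; c'Δl = 75.32; W sinα = 102.0
Σc'Δl = 276.4 kN/m; ΣN' = 1263.0 kN/m; ΣW sinα = 528.8 kN/m
Resisting = 276.4 + 1263.0·tan27.4° = 276.4 + 654.7 = 931.1 kN/m
FS = 931.1 / 528.8 = 1.761

FS = 1.76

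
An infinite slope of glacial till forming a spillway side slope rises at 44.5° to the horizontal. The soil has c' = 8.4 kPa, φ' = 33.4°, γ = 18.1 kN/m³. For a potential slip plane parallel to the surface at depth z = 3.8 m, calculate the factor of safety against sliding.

For an infinite slope with a slip plane parallel to the surface (no pore pressure): FS = [c' + γz cos²β tanφ'] / [γz sinβ cosβ].
γz = 18.1·3.8 = 68.78 kN/m²
Numerator = 8.4 + 68.78·cos²44.5°·tan33.4° = 8.4 + 68.78·0.5087·0.6594 = 31.472 kPa
Denominator = 68.78·sin44.5°·cos44.5° = 68.78·0.7009·0.7133 = 34.385 kPa
FS = 31.472 / 34.385 = 0.915

FS = 0.92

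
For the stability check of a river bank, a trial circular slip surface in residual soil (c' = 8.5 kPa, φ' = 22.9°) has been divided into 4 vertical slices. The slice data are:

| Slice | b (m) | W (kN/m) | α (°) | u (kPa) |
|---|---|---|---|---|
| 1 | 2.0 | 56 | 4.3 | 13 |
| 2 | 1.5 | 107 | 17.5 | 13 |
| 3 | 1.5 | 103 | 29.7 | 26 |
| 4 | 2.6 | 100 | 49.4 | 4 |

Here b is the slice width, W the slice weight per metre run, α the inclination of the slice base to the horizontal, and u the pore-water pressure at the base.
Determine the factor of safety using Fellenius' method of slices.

Ordinary method of slices: FS = Σ[c'·Δl_i + (W_i cosα_i − u_i·Δl_i)·tanφ'] / Σ W_i sinα_i, with Δl_i = b_i / cosα_i.
Slice 1: Δl = 2.0/cos4.3° = 2.006 m; N'_1 = 56·cos4.3° − 13·2.006 = 29.8; c'Δl = 17.05; W sinα = 4.2
Slice 2: Δl = 1.5/cos17.5° = 1.573 m; N'_2 = 107·cos17.5° − 13·1.573 = 81.6; c'Δl = 13.37; W sinα = 32.2
Slice 3: Δl = 1.5/cos29.7° = 1.727 m; N'_3 = 103·cos29.7° − 26·1.727 = 44.6; c'Δl = 14.68; W sinα = 51.0
Slice 4: Δl = 2.6/cos49.4° = 3.995 m; N'_4 = 100·cos49.4° − 4·3.995 = 49.1; c'Δl = 33.96; W sinα = 75.9
Σc'Δl = 79.1 kN/m; ΣN' = 205.0 kN/m; ΣW sinα = 163.3 kN/m
Resisting = 79.1 + 205.0·tan22.9° = 79.1 + 86.6 = 165.7 kN/m
FS = 165.7 / 163.3 = 1.014

FS = 1.01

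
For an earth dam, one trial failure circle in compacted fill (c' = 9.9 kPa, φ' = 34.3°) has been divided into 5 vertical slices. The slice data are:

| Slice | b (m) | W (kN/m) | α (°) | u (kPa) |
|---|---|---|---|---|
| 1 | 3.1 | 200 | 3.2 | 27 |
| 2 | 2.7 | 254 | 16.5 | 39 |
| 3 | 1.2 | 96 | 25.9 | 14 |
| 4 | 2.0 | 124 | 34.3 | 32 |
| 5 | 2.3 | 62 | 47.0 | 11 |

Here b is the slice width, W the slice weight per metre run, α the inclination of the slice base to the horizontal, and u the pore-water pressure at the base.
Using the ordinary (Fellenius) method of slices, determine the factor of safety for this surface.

Ordinary method of slices: FS = Σ[c'·Δl_i + (W_i cosα_i − u_i·Δl_i)·tanφ'] / Σ W_i sinα_i, with Δl_i = b_i / cosα_i.
Slice 1: Δl = 3.1/cos3.2° = 3.105 m; N'_1 = 200·cos3.2° − 27·3.105 = 115.9; c'Δl = 30.74; W sinα = 11.2
Slice 2: Δl = 2.7/cos16.5° = 2.816 m; N'_2 = 254·cos16.5° − 39·2.816 = 133.7; c'Δl = 27.88; W sinα = 72.1
Slice 3: Δl = 1.2/cos25.9° = 1.334 m; N'_3 = 96·cos25.9° − 14·1.334 = 67.7; c'Δl = 13.21; W sinα = 41.9
Slice 4: Δl = 2.0/cos34.3° = 2.421 m; N'_4 = 124·cos34.3° − 32·2.421 = 25.0; c'Δl = 23.97; W sinα = 69.9
Slice 5: Δl = 2.3/cos47.0° = 3.372 m; N'_5 = 62·cos47.0° − 11·3.372 = 5.2; c'Δl = 33.39; W sinα = 45.3
Σc'Δl = 129.2 kN/m; ΣN' = 347.4 kN/m; ΣW sinα = 240.5 kN/m
Resisting = 129.2 + 347.4·tan34.3° = 129.2 + 237.0 = 366.2 kN/m
FS = 366.2 / 240.5 = 1.523

FS = 1.52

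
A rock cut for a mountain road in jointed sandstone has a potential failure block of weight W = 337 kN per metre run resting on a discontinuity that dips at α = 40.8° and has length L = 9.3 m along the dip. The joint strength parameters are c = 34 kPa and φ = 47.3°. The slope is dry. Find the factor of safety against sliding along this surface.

FS = 2.69

Resolving the block weight along and normal to the plane and applying the Mohr–Coulomb strength on the joint:
N' = W cosα = 337·cos40.8° = 255.1 kN/m
Driving force T = W sinα = 337·sin40.8° = 220.2 kN/m
Resisting force R = c·L + N'·tanφ = 34·9.3 + 255.1·tan47.3° = 316.2 + 276.5 = 592.7 kN/m
FS = R / T = 592.7 / 220.2 = 2.691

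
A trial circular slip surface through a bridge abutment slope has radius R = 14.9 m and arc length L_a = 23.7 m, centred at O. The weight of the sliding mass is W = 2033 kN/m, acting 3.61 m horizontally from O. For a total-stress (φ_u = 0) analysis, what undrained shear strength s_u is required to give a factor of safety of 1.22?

FS = s_u·L_a·R / (W·d), so s_u = FS·W·d / (L_a·R).
s_u = 1.22·2033·3.61 / (23.70·14.9) = 8953.7 / 353.13 = 25.36 kPa

s_u = 25.4 kPa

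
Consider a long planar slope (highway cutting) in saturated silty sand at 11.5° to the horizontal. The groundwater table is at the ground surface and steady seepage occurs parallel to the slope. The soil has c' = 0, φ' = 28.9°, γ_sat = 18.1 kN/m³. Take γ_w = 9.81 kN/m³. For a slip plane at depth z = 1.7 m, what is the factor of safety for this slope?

With seepage parallel to the slope and the water table at the surface, the effective normal stress on the slip plane uses the buoyant unit weight γ' = γ_sat − γ_w while the driving shear stress uses γ_sat:
FS = [c' + γ' z cos²β tanφ'] / [γ_sat z sinβ cosβ]
(For c' = 0 this reduces to FS = (γ'/γ_sat)·tanφ'/tanβ.)
γ' = 18.1 − 9.81 = 8.29 kN/m³
Numerator = 0.0 + 8.29·1.7·cos²11.5°·tan28.9° = 0.0 + 8.29·1.7·0.9603·0.5520 = 7.471 kPa
Denominator = 18.1·1.7·sin11.5°·cos11.5° = 18.1·1.7·0.1994·0.9799 = 6.011 kPa
FS = 7.471 / 6.011 = 1.243

FS = 1.24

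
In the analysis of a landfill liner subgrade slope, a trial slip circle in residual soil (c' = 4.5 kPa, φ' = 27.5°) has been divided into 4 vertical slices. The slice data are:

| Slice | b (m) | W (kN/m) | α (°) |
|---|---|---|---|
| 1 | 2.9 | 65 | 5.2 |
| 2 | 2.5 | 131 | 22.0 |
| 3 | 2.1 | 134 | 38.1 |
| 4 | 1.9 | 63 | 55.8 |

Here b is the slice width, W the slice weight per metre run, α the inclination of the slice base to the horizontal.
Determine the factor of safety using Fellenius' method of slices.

FS = 1.17

Ordinary method of slices: FS = Σ[c'·Δl_i + (W_i cosα_i)·tanφ'] / Σ W_i sinα_i, with Δl_i = b_i / cosα_i.
Slice 1: Δl = 2.9/cos5.2° = 2.912 m; N'_1 = 65·cos5.2° = 64.7; c'Δl = 13.10; W sinα = 5.9
Slice 2: Δl = 2.5/cos22.0° = 2.696 m; N'_2 = 131·cos22.0° = 121.5; c'Δl = 12.13; W sinα = 49.1
Slice 3: Δl = 2.1/cos38.1° = 2.669 m; N'_3 = 134·cos38.1° = 105.4; c'Δl = 12.01; W sinα = 82.7
Slice 4: Δl = 1.9/cos55.8° = 3.380 m; N'_4 = 63·cos55.8° = 35.4; c'Δl = 15.21; W sinα = 52.1
Σc'Δl = 52.5 kN/m; ΣN' = 327.1 kN/m; ΣW sinα = 189.8 kN/m
Resisting = 52.5 + 327.1·tan27.5° = 52.5 + 170.3 = 222.7 kN/m
FS = 222.7 / 189.8 = 1.174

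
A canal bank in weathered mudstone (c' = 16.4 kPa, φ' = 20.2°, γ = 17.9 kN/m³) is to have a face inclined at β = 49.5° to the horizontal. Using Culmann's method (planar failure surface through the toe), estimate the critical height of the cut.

Culmann's analysis gives the critical failure plane at α_cr = (β + φ')/2 = (49.5 + 20.2)/2 = 34.9°, and the critical height
H_c = (4c'/γ) · sinβ cosφ' / [1 − cos(β − φ')]
    = (4·16.4/17.9) · sin49.5°·cos20.2° / [1 − cos(29.3°)]
    = 3.665 · 0.7604·0.9385 / [1 − 0.8721]
    = 3.665 · 0.7136 / 0.1279
    = 20.44 m

H_c = 20.44 m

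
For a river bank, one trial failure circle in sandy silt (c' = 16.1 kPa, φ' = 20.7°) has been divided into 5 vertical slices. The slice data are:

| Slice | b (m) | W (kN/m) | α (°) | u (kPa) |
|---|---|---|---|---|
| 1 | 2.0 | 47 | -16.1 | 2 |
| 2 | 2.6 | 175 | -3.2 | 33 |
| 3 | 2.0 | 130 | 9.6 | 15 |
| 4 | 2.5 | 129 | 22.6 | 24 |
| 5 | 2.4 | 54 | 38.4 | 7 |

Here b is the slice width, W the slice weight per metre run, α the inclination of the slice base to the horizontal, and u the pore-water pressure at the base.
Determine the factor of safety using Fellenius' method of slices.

FS = 3.85

Ordinary method of slices: FS = Σ[c'·Δl_i + (W_i cosα_i − u_i·Δl_i)·tanφ'] / Σ W_i sinα_i, with Δl_i = b_i / cosα_i.
Slice 1: Δl = 2.0/cos(-16.1°) = 2.082 m; N'_1 = 47·cos(-16.1°) − 2·2.082 = 41.0; c'Δl = 33.51; W sinα = -13.0
Slice 2: Δl = 2.6/cos(-3.2°) = 2.604 m; N'_2 = 175·cos(-3.2°) − 33·2.604 = 88.8; c'Δl = 41.93; W sinα = -9.8
Slice 3: Δl = 2.0/cos9.6° = 2.028 m; N'_3 = 130·cos9.6° − 15·2.028 = 97.8; c'Δl = 32.66; W sinα = 21.7
Slice 4: Δl = 2.5/cos22.6° = 2.708 m; N'_4 = 129·cos22.6° − 24·2.708 = 54.1; c'Δl = 43.60; W sinα = 49.6
Slice 5: Δl = 2.4/cos38.4° = 3.062 m; N'_5 = 54·cos38.4° − 7·3.062 = 20.9; c'Δl = 49.30; W sinα = 33.5
Σc'Δl = 201.0 kN/m; ΣN' = 302.5 kN/m; ΣW sinα = 82.0 kN/m
Resisting = 201.0 + 302.5·tan20.7° = 201.0 + 114.3 = 315.3 kN/m
FS = 315.3 / 82.0 = 3.846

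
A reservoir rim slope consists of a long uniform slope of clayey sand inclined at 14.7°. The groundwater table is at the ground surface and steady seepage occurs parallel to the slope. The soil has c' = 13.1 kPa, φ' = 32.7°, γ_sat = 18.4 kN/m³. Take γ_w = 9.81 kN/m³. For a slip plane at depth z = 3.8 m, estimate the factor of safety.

With seepage parallel to the slope and the water table at the surface, the effective normal stress on the slip plane uses the buoyant unit weight γ' = γ_sat − γ_w while the driving shear stress uses γ_sat:
FS = [c' + γ' z cos²β tanφ'] / [γ_sat z sinβ cosβ]
γ' = 18.4 − 9.81 = 8.59 kN/m³
Numerator = 13.1 + 8.59·3.8·cos²14.7°·tan32.7° = 13.1 + 8.59·3.8·0.9356·0.6420 = 32.706 kPa
Denominator = 18.4·3.8·sin14.7°·cos14.7° = 18.4·3.8·0.2538·0.9673 = 17.162 kPa
FS = 32.706 / 17.162 = 1.906

FS = 1.91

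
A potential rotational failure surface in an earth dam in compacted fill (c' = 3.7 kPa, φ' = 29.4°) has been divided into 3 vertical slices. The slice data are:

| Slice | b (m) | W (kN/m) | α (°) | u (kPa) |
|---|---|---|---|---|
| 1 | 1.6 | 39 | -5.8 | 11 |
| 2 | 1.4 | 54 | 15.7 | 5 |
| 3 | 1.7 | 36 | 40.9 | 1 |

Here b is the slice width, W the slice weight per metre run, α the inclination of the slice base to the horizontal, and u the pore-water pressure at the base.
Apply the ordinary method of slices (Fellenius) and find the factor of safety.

FS = 2.07

Ordinary method of slices: FS = Σ[c'·Δl_i + (W_i cosα_i − u_i·Δl_i)·tanφ'] / Σ W_i sinα_i, with Δl_i = b_i / cosα_i.
Slice 1: Δl = 1.6/cos(-5.8°) = 1.608 m; N'_1 = 39·cos(-5.8°) − 11·1.608 = 21.1; c'Δl = 5.95; W sinα = -3.9
Slice 2: Δl = 1.4/cos15.7° = 1.454 m; N'_2 = 54·cos15.7° − 5·1.454 = 44.7; c'Δl = 5.38; W sinα = 14.6
Slice 3: Δl = 1.7/cos40.9° = 2.249 m; N'_3 = 36·cos40.9° − 1·2.249 = 25.0; c'Δl = 8.32; W sinα = 23.6
Σc'Δl = 19.7 kN/m; ΣN' = 90.8 kN/m; ΣW sinα = 34.2 kN/m
Resisting = 19.7 + 90.8·tan29.4° = 19.7 + 51.2 = 70.8 kN/m
FS = 70.8 / 34.2 = 2.068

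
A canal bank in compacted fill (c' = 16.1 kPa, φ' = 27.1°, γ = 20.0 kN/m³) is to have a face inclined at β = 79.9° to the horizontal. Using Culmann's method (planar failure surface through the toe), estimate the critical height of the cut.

Culmann's analysis gives the critical failure plane at α_cr = (β + φ')/2 = (79.9 + 27.1)/2 = 53.5°, and the critical height
H_c = (4c'/γ) · sinβ cosφ' / [1 − cos(β − φ')]
    = (4·16.1/20.0) · sin79.9°·cos27.1° / [1 − cos(52.8°)]
    = 3.220 · 0.9845·0.8902 / [1 − 0.6046]
    = 3.220 · 0.8764 / 0.3954
    = 7.14 m

H_c = 7.14 m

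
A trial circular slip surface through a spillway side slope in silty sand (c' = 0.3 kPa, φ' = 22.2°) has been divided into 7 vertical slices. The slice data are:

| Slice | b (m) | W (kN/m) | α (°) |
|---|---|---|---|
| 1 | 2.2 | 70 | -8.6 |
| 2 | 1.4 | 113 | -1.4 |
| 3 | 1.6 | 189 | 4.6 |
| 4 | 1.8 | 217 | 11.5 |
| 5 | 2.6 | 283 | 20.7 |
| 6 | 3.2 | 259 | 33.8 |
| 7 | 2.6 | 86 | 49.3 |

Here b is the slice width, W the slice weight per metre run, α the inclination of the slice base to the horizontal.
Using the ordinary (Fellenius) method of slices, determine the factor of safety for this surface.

FS = 1.30

Ordinary method of slices: FS = Σ[c'·Δl_i + (W_i cosα_i)·tanφ'] / Σ W_i sinα_i, with Δl_i = b_i / cosα_i.
Slice 1: Δl = 2.2/cos(-8.6°) = 2.225 m; N'_1 = 70·cos(-8.6°) = 69.2; c'Δl = 0.67; W sinα = -10.5
Slice 2: Δl = 1.4/cos(-1.4°) = 1.400 m; N'_2 = 113·cos(-1.4°) = 113.0; c'Δl = 0.42; W sinα = -2.8
Slice 3: Δl = 1.6/cos4.6° = 1.605 m; N'_3 = 189·cos4.6° = 188.4; c'Δl = 0.48; W sinα = 15.2
Slice 4: Δl = 1.8/cos11.5° = 1.837 m; N'_4 = 217·cos11.5° = 212.6; c'Δl = 0.55; W sinα = 43.3
Slice 5: Δl = 2.6/cos20.7° = 2.779 m; N'_5 = 283·cos20.7° = 264.7; c'Δl = 0.83; W sinα = 100.0
Slice 6: Δl = 3.2/cos33.8° = 3.851 m; N'_6 = 259·cos33.8° = 215.2; c'Δl = 1.16; W sinα = 144.1
Slice 7: Δl = 2.6/cos49.3° = 3.987 m; N'_7 = 86·cos49.3° = 56.1; c'Δl = 1.20; W sinα = 65.2
Σc'Δl = 5.3 kN/m; ΣN' = 1119.3 kN/m; ΣW sinα = 354.5 kN/m
Resisting = 5.3 + 1119.3·tan22.2° = 5.3 + 456.8 = 462.1 kN/m
FS = 462.1 / 354.5 = 1.303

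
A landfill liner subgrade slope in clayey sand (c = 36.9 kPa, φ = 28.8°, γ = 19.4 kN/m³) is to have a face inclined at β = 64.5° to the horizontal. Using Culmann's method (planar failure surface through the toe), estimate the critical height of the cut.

H_c = 32.02 m

Culmann's analysis gives the critical failure plane at α_cr = (β + φ)/2 = (64.5 + 28.8)/2 = 46.6°, and the critical height
H_c = (4c/γ) · sinβ cosφ / [1 − cos(β − φ)]
    = (4·36.9/19.4) · sin64.5°·cos28.8° / [1 − cos(35.7°)]
    = 7.608 · 0.9026·0.8763 / [1 − 0.8121]
    = 7.608 · 0.7909 / 0.1879
    = 32.02 m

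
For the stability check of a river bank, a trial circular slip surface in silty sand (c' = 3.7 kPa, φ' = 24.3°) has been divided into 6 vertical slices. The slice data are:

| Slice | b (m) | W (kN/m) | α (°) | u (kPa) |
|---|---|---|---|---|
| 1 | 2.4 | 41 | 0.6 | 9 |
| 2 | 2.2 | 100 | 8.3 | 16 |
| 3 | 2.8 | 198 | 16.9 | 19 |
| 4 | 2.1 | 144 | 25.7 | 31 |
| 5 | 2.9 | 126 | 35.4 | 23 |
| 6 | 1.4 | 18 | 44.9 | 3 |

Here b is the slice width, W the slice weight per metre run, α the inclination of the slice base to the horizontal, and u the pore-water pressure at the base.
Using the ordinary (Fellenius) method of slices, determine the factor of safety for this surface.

FS = 0.88

Ordinary method of slices: FS = Σ[c'·Δl_i + (W_i cosα_i − u_i·Δl_i)·tanφ'] / Σ W_i sinα_i, with Δl_i = b_i / cosα_i.
Slice 1: Δl = 2.4/cos0.6° = 2.400 m; N'_1 = 41·cos0.6° − 9·2.400 = 19.4; c'Δl = 8.88; W sinα = 0.4
Slice 2: Δl = 2.2/cos8.3° = 2.223 m; N'_2 = 100·cos8.3° − 16·2.223 = 63.4; c'Δl = 8.23; W sinα = 14.4
Slice 3: Δl = 2.8/cos16.9° = 2.926 m; N'_3 = 198·cos16.9° − 19·2.926 = 133.8; c'Δl = 10.83; W sinα = 57.6
Slice 4: Δl = 2.1/cos25.7° = 2.331 m; N'_4 = 144·cos25.7° − 31·2.331 = 57.5; c'Δl = 8.62; W sinα = 62.4
Slice 5: Δl = 2.9/cos35.4° = 3.558 m; N'_5 = 126·cos35.4° − 23·3.558 = 20.9; c'Δl = 13.16; W sinα = 73.0
Slice 6: Δl = 1.4/cos44.9° = 1.976 m; N'_6 = 18·cos44.9° − 3·1.976 = 6.8; c'Δl = 7.31; W sinα = 12.7
Σc'Δl = 57.0 kN/m; ΣN' = 301.8 kN/m; ΣW sinα = 220.6 kN/m
Resisting = 57.0 + 301.8·tan24.3° = 57.0 + 136.3 = 193.3 kN/m
FS = 193.3 / 220.6 = 0.876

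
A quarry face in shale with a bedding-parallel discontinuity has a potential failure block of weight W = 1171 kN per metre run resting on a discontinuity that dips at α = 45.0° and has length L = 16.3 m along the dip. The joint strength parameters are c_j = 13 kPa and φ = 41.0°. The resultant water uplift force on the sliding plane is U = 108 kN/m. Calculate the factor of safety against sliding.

FS = 1.01

Resolving the block weight along and normal to the plane and applying the Mohr–Coulomb strength on the joint:
N' = W cosα − U = 1171·cos45.0° − 108 = 720.0 kN/m
Driving force T = W sinα = 1171·sin45.0° = 828.0 kN/m
Resisting force R = c_j·L + N'·tanφ = 13·16.3 + 720.0·tan41.0° = 211.9 + 625.9 = 837.8 kN/m
FS = R / T = 837.8 / 828.0 = 1.012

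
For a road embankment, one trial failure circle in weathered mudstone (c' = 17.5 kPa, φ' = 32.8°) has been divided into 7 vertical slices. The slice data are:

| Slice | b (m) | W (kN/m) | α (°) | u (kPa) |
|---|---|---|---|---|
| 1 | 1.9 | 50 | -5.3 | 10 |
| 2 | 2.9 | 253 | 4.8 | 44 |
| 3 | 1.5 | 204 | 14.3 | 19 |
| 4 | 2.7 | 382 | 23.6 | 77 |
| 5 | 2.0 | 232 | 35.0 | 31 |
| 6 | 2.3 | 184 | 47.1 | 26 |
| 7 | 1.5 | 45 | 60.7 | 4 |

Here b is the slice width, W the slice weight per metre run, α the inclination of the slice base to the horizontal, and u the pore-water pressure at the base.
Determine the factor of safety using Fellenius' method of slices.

Ordinary method of slices: FS = Σ[c'·Δl_i + (W_i cosα_i − u_i·Δl_i)·tanφ'] / Σ W_i sinα_i, with Δl_i = b_i / cosα_i.
Slice 1: Δl = 1.9/cos(-5.3°) = 1.908 m; N'_1 = 50·cos(-5.3°) − 10·1.908 = 30.7; c'Δl = 33.39; W sinα = -4.6
Slice 2: Δl = 2.9/cos4.8° = 2.910 m; N'_2 = 253·cos4.8° − 44·2.910 = 124.1; c'Δl = 50.93; W sinα = 21.2
Slice 3: Δl = 1.5/cos14.3° = 1.548 m; N'_3 = 204·cos14.3° − 19·1.548 = 168.3; c'Δl = 27.09; W sinα = 50.4
Slice 4: Δl = 2.7/cos23.6° = 2.946 m; N'_4 = 382·cos23.6° − 77·2.946 = 123.2; c'Δl = 51.56; W sinα = 152.9
Slice 5: Δl = 2.0/cos35.0° = 2.442 m; N'_5 = 232·cos35.0° − 31·2.442 = 114.4; c'Δl = 42.73; W sinα = 133.1
Slice 6: Δl = 2.3/cos47.1° = 3.379 m; N'_6 = 184·cos47.1° − 26·3.379 = 37.4; c'Δl = 59.13; W sinα = 134.8
Slice 7: Δl = 1.5/cos60.7° = 3.065 m; N'_7 = 45·cos60.7° − 4·3.065 = 9.8; c'Δl = 53.64; W sinα = 39.2
Σc'Δl = 318.5 kN/m; ΣN' = 607.7 kN/m; ΣW sinα = 527.0 kN/m
Resisting = 318.5 + 607.7·tan32.8° = 318.5 + 391.7 = 710.1 kN/m
FS = 710.1 / 527.0 = 1.348

FS = 1.35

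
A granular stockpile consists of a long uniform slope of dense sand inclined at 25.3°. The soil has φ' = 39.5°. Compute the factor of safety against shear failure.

FS = 1.74

For a dry cohesionless infinite slope the factor of safety is FS = tanφ' / tanβ.
FS = tan39.5° / tan25.3° = 0.8243 / 0.4727 = 1.744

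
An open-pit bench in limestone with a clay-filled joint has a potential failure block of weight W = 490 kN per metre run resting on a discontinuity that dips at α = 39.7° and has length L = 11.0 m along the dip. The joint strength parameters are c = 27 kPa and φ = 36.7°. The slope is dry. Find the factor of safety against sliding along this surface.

Resolving the block weight along and normal to the plane and applying the Mohr–Coulomb strength on the joint:
N' = W cosα = 490·cos39.7° = 377.0 kN/m
Driving force T = W sinα = 490·sin39.7° = 313.0 kN/m
Resisting force R = c·L + N'·tanφ = 27·11.0 + 377.0·tan36.7° = 297.0 + 281.0 = 578.0 kN/m
FS = R / T = 578.0 / 313.0 = 1.847

FS = 1.85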